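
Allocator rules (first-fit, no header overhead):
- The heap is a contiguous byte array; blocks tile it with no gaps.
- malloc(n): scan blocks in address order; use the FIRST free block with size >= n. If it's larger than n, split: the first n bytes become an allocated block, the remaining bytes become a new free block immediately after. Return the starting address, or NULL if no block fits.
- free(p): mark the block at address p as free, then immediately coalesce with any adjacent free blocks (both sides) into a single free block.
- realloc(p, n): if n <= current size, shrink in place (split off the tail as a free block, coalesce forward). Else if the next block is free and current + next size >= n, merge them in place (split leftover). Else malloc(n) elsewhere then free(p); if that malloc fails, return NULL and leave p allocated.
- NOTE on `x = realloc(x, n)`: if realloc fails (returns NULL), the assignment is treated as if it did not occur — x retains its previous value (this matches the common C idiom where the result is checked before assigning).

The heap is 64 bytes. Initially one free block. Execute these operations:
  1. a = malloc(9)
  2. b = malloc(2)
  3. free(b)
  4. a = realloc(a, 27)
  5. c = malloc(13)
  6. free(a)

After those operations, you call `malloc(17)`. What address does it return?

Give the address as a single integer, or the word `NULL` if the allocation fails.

Answer: 0

Derivation:
Op 1: a = malloc(9) -> a = 0; heap: [0-8 ALLOC][9-63 FREE]
Op 2: b = malloc(2) -> b = 9; heap: [0-8 ALLOC][9-10 ALLOC][11-63 FREE]
Op 3: free(b) -> (freed b); heap: [0-8 ALLOC][9-63 FREE]
Op 4: a = realloc(a, 27) -> a = 0; heap: [0-26 ALLOC][27-63 FREE]
Op 5: c = malloc(13) -> c = 27; heap: [0-26 ALLOC][27-39 ALLOC][40-63 FREE]
Op 6: free(a) -> (freed a); heap: [0-26 FREE][27-39 ALLOC][40-63 FREE]
malloc(17): first-fit scan over [0-26 FREE][27-39 ALLOC][40-63 FREE] -> 0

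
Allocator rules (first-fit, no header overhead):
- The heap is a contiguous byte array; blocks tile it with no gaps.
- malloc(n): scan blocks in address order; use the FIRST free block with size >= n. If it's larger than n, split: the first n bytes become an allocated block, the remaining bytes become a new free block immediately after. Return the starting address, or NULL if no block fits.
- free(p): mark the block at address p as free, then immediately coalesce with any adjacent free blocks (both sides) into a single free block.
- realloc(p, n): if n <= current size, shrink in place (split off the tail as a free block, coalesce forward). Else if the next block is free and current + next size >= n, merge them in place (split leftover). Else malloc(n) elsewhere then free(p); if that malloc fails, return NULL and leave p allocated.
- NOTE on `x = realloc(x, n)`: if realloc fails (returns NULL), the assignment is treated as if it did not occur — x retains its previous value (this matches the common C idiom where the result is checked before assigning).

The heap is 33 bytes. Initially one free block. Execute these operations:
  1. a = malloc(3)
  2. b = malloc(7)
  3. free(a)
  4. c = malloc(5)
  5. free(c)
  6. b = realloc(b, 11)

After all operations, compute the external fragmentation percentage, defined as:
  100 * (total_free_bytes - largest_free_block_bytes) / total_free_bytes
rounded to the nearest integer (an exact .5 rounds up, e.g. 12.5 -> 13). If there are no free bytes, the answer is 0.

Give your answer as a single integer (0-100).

Op 1: a = malloc(3) -> a = 0; heap: [0-2 ALLOC][3-32 FREE]
Op 2: b = malloc(7) -> b = 3; heap: [0-2 ALLOC][3-9 ALLOC][10-32 FREE]
Op 3: free(a) -> (freed a); heap: [0-2 FREE][3-9 ALLOC][10-32 FREE]
Op 4: c = malloc(5) -> c = 10; heap: [0-2 FREE][3-9 ALLOC][10-14 ALLOC][15-32 FREE]
Op 5: free(c) -> (freed c); heap: [0-2 FREE][3-9 ALLOC][10-32 FREE]
Op 6: b = realloc(b, 11) -> b = 3; heap: [0-2 FREE][3-13 ALLOC][14-32 FREE]
Free blocks: [3 19] total_free=22 largest=19 -> 100*(22-19)/22 = 300/22 ≈ 13.636 -> rounds to 14

Answer: 14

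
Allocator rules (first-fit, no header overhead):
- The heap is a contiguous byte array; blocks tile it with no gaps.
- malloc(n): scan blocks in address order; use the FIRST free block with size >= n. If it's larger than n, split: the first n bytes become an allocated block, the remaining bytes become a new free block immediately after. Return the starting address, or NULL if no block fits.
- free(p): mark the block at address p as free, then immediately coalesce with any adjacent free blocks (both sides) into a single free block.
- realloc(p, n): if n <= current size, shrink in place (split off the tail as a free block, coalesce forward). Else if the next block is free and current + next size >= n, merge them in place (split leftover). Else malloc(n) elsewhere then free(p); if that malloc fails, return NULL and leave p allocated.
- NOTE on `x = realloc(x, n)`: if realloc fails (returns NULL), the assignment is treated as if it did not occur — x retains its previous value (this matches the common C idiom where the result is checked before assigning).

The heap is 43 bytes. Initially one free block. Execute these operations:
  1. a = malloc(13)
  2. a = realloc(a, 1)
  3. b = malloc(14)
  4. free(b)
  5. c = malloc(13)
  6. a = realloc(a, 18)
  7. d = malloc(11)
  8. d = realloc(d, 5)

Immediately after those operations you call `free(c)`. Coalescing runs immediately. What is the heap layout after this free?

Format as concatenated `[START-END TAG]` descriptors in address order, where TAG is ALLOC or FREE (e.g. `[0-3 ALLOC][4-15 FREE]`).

Op 1: a = malloc(13) -> a = 0; heap: [0-12 ALLOC][13-42 FREE]
Op 2: a = realloc(a, 1) -> a = 0; heap: [0-0 ALLOC][1-42 FREE]
Op 3: b = malloc(14) -> b = 1; heap: [0-0 ALLOC][1-14 ALLOC][15-42 FREE]
Op 4: free(b) -> (freed b); heap: [0-0 ALLOC][1-42 FREE]
Op 5: c = malloc(13) -> c = 1; heap: [0-0 ALLOC][1-13 ALLOC][14-42 FREE]
Op 6: a = realloc(a, 18) -> a = 14; heap: [0-0 FREE][1-13 ALLOC][14-31 ALLOC][32-42 FREE]
Op 7: d = malloc(11) -> d = 32; heap: [0-0 FREE][1-13 ALLOC][14-31 ALLOC][32-42 ALLOC]
Op 8: d = realloc(d, 5) -> d = 32; heap: [0-0 FREE][1-13 ALLOC][14-31 ALLOC][32-36 ALLOC][37-42 FREE]
free(c): c = 1 -> block [1-13 ALLOC]; mark free, coalesce with adjacent free neighbors -> [0-13 FREE][14-31 ALLOC][32-36 ALLOC][37-42 FREE]

Answer: [0-13 FREE][14-31 ALLOC][32-36 ALLOC][37-42 FREE]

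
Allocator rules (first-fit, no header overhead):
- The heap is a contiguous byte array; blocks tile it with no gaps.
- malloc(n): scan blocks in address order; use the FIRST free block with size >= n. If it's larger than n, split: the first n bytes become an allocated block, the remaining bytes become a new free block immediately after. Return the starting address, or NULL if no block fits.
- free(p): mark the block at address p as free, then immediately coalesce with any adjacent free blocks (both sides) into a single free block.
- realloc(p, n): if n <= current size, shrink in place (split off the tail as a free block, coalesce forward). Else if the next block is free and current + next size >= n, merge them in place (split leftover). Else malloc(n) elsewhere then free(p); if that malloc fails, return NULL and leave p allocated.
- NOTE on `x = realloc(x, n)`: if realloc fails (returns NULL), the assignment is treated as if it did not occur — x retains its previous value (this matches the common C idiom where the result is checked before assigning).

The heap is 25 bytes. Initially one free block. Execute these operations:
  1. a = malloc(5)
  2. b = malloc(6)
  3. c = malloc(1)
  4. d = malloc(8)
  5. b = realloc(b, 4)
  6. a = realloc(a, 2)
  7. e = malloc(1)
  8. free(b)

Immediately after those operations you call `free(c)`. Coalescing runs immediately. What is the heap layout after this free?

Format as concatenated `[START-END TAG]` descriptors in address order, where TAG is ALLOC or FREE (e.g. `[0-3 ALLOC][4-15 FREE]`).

Answer: [0-1 ALLOC][2-2 ALLOC][3-11 FREE][12-19 ALLOC][20-24 FREE]

Derivation:
Op 1: a = malloc(5) -> a = 0; heap: [0-4 ALLOC][5-24 FREE]
Op 2: b = malloc(6) -> b = 5; heap: [0-4 ALLOC][5-10 ALLOC][11-24 FREE]
Op 3: c = malloc(1) -> c = 11; heap: [0-4 ALLOC][5-10 ALLOC][11-11 ALLOC][12-24 FREE]
Op 4: d = malloc(8) -> d = 12; heap: [0-4 ALLOC][5-10 ALLOC][11-11 ALLOC][12-19 ALLOC][20-24 FREE]
Op 5: b = realloc(b, 4) -> b = 5; heap: [0-4 ALLOC][5-8 ALLOC][9-10 FREE][11-11 ALLOC][12-19 ALLOC][20-24 FREE]
Op 6: a = realloc(a, 2) -> a = 0; heap: [0-1 ALLOC][2-4 FREE][5-8 ALLOC][9-10 FREE][11-11 ALLOC][12-19 ALLOC][20-24 FREE]
Op 7: e = malloc(1) -> e = 2; heap: [0-1 ALLOC][2-2 ALLOC][3-4 FREE][5-8 ALLOC][9-10 FREE][11-11 ALLOC][12-19 ALLOC][20-24 FREE]
Op 8: free(b) -> (freed b); heap: [0-1 ALLOC][2-2 ALLOC][3-10 FREE][11-11 ALLOC][12-19 ALLOC][20-24 FREE]
free(c): c = 11 -> block [11-11 ALLOC]; mark free, coalesce with adjacent free neighbors -> [0-1 ALLOC][2-2 ALLOC][3-11 FREE][12-19 ALLOC][20-24 FREE]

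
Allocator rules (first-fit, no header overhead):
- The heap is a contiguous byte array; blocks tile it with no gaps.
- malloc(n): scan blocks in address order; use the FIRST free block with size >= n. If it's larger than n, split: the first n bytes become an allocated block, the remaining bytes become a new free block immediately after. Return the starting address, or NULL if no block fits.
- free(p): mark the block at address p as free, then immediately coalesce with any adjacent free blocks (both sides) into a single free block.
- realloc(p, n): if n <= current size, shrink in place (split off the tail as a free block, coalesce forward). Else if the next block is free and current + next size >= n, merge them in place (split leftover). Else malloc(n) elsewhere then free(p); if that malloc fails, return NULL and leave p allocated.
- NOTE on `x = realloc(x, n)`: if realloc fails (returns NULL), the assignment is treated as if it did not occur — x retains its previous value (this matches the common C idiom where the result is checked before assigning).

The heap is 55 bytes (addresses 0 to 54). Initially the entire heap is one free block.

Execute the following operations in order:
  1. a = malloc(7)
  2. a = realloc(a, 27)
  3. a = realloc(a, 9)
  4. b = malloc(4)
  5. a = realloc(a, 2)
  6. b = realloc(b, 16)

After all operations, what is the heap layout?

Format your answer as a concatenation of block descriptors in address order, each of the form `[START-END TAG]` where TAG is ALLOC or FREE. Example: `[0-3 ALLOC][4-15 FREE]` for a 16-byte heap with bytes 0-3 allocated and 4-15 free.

Op 1: a = malloc(7) -> a = 0; heap: [0-6 ALLOC][7-54 FREE]
Op 2: a = realloc(a, 27) -> a = 0; heap: [0-26 ALLOC][27-54 FREE]
Op 3: a = realloc(a, 9) -> a = 0; heap: [0-8 ALLOC][9-54 FREE]
Op 4: b = malloc(4) -> b = 9; heap: [0-8 ALLOC][9-12 ALLOC][13-54 FREE]
Op 5: a = realloc(a, 2) -> a = 0; heap: [0-1 ALLOC][2-8 FREE][9-12 ALLOC][13-54 FREE]
Op 6: b = realloc(b, 16) -> b = 9; heap: [0-1 ALLOC][2-8 FREE][9-24 ALLOC][25-54 FREE]

Answer: [0-1 ALLOC][2-8 FREE][9-24 ALLOC][25-54 FREE]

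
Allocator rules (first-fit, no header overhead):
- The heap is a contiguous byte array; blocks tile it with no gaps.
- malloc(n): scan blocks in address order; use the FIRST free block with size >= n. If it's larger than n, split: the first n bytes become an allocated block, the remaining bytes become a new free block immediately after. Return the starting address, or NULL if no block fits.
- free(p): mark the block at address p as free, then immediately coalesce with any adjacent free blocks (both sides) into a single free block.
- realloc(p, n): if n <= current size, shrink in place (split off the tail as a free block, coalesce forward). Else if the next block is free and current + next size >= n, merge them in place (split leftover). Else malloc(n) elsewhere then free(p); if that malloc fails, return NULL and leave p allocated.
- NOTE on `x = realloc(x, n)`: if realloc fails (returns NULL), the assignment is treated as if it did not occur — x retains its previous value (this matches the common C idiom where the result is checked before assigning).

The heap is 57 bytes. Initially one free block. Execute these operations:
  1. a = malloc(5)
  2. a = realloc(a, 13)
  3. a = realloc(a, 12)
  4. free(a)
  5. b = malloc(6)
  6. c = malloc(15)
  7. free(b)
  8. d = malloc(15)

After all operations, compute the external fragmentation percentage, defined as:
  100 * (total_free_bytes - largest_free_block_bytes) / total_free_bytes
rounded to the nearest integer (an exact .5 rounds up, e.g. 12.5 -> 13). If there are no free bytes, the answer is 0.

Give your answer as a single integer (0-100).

Answer: 22

Derivation:
Op 1: a = malloc(5) -> a = 0; heap: [0-4 ALLOC][5-56 FREE]
Op 2: a = realloc(a, 13) -> a = 0; heap: [0-12 ALLOC][13-56 FREE]
Op 3: a = realloc(a, 12) -> a = 0; heap: [0-11 ALLOC][12-56 FREE]
Op 4: free(a) -> (freed a); heap: [0-56 FREE]
Op 5: b = malloc(6) -> b = 0; heap: [0-5 ALLOC][6-56 FREE]
Op 6: c = malloc(15) -> c = 6; heap: [0-5 ALLOC][6-20 ALLOC][21-56 FREE]
Op 7: free(b) -> (freed b); heap: [0-5 FREE][6-20 ALLOC][21-56 FREE]
Op 8: d = malloc(15) -> d = 21; heap: [0-5 FREE][6-20 ALLOC][21-35 ALLOC][36-56 FREE]
Free blocks: [6 21] total_free=27 largest=21 -> 100*(27-21)/27 = 600/27 ≈ 22.222 -> rounds to 22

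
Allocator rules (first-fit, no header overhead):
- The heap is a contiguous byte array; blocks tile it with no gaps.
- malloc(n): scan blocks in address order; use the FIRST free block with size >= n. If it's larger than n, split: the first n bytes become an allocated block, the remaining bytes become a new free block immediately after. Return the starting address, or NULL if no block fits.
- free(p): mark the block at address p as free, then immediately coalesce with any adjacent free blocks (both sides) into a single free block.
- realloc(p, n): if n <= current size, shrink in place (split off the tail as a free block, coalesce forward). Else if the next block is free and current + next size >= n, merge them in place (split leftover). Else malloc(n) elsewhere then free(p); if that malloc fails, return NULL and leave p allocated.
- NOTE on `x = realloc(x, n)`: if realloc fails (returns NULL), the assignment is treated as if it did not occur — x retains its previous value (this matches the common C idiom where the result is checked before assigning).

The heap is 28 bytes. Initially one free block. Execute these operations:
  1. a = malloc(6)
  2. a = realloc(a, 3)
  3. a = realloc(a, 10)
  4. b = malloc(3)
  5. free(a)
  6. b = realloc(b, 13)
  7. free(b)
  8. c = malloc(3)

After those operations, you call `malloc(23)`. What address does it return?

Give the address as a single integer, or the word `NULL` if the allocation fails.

Answer: 3

Derivation:
Op 1: a = malloc(6) -> a = 0; heap: [0-5 ALLOC][6-27 FREE]
Op 2: a = realloc(a, 3) -> a = 0; heap: [0-2 ALLOC][3-27 FREE]
Op 3: a = realloc(a, 10) -> a = 0; heap: [0-9 ALLOC][10-27 FREE]
Op 4: b = malloc(3) -> b = 10; heap: [0-9 ALLOC][10-12 ALLOC][13-27 FREE]
Op 5: free(a) -> (freed a); heap: [0-9 FREE][10-12 ALLOC][13-27 FREE]
Op 6: b = realloc(b, 13) -> b = 10; heap: [0-9 FREE][10-22 ALLOC][23-27 FREE]
Op 7: free(b) -> (freed b); heap: [0-27 FREE]
Op 8: c = malloc(3) -> c = 0; heap: [0-2 ALLOC][3-27 FREE]
malloc(23): first-fit scan over [0-2 ALLOC][3-27 FREE] -> 3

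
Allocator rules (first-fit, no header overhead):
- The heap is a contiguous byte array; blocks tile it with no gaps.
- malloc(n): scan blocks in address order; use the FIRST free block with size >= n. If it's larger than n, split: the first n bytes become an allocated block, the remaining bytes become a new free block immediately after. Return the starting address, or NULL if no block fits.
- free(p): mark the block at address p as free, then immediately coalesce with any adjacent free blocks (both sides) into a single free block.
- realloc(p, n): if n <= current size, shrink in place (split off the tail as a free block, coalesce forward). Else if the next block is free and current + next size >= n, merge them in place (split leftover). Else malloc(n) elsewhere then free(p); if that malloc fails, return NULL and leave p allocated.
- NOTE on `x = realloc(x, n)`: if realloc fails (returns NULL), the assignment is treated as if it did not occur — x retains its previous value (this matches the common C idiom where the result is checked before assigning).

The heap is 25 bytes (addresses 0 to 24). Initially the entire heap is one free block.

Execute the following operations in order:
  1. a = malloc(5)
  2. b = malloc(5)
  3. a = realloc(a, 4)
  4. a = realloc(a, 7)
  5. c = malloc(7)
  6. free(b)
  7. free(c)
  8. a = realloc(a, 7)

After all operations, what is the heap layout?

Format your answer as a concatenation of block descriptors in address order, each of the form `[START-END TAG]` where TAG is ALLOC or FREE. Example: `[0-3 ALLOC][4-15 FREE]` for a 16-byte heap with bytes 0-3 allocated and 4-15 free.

Answer: [0-9 FREE][10-16 ALLOC][17-24 FREE]

Derivation:
Op 1: a = malloc(5) -> a = 0; heap: [0-4 ALLOC][5-24 FREE]
Op 2: b = malloc(5) -> b = 5; heap: [0-4 ALLOC][5-9 ALLOC][10-24 FREE]
Op 3: a = realloc(a, 4) -> a = 0; heap: [0-3 ALLOC][4-4 FREE][5-9 ALLOC][10-24 FREE]
Op 4: a = realloc(a, 7) -> a = 10; heap: [0-4 FREE][5-9 ALLOC][10-16 ALLOC][17-24 FREE]
Op 5: c = malloc(7) -> c = 17; heap: [0-4 FREE][5-9 ALLOC][10-16 ALLOC][17-23 ALLOC][24-24 FREE]
Op 6: free(b) -> (freed b); heap: [0-9 FREE][10-16 ALLOC][17-23 ALLOC][24-24 FREE]
Op 7: free(c) -> (freed c); heap: [0-9 FREE][10-16 ALLOC][17-24 FREE]
Op 8: a = realloc(a, 7) -> a = 10; heap: [0-9 FREE][10-16 ALLOC][17-24 FREE]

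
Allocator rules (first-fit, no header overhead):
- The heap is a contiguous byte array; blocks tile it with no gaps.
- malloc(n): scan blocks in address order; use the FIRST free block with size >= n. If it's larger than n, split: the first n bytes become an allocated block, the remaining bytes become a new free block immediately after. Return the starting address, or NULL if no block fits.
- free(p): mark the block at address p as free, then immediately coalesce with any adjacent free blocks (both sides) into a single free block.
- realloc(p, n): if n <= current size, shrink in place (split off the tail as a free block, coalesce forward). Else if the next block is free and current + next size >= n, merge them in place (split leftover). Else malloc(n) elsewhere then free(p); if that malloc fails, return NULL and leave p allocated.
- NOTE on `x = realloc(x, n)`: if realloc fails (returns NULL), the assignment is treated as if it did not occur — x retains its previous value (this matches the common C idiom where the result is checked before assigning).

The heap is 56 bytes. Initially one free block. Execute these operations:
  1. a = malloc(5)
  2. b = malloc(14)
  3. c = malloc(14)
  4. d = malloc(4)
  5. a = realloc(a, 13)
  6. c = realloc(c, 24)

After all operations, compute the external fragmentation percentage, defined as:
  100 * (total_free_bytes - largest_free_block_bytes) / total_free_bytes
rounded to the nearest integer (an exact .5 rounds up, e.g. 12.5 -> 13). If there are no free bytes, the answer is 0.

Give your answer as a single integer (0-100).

Op 1: a = malloc(5) -> a = 0; heap: [0-4 ALLOC][5-55 FREE]
Op 2: b = malloc(14) -> b = 5; heap: [0-4 ALLOC][5-18 ALLOC][19-55 FREE]
Op 3: c = malloc(14) -> c = 19; heap: [0-4 ALLOC][5-18 ALLOC][19-32 ALLOC][33-55 FREE]
Op 4: d = malloc(4) -> d = 33; heap: [0-4 ALLOC][5-18 ALLOC][19-32 ALLOC][33-36 ALLOC][37-55 FREE]
Op 5: a = realloc(a, 13) -> a = 37; heap: [0-4 FREE][5-18 ALLOC][19-32 ALLOC][33-36 ALLOC][37-49 ALLOC][50-55 FREE]
Op 6: c = realloc(c, 24) -> NULL (c unchanged); heap: [0-4 FREE][5-18 ALLOC][19-32 ALLOC][33-36 ALLOC][37-49 ALLOC][50-55 FREE]
Free blocks: [5 6] total_free=11 largest=6 -> 100*(11-6)/11 = 500/11 ≈ 45.455 -> rounds to 45

Answer: 45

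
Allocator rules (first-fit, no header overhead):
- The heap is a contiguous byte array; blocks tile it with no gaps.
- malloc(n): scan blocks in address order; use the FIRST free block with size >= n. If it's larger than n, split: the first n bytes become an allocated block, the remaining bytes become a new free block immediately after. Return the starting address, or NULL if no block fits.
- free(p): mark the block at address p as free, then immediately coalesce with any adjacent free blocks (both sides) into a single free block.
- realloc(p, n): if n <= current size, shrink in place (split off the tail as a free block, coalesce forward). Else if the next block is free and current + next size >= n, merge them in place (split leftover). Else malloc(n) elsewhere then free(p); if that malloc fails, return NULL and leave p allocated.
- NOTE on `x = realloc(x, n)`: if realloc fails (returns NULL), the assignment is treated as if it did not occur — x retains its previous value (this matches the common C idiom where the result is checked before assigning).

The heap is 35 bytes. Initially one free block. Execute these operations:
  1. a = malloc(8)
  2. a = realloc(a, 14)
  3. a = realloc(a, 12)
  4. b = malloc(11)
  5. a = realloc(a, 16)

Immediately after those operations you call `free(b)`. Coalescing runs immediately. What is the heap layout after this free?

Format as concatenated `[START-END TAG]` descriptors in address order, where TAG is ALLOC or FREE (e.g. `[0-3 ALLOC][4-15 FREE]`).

Answer: [0-11 ALLOC][12-34 FREE]

Derivation:
Op 1: a = malloc(8) -> a = 0; heap: [0-7 ALLOC][8-34 FREE]
Op 2: a = realloc(a, 14) -> a = 0; heap: [0-13 ALLOC][14-34 FREE]
Op 3: a = realloc(a, 12) -> a = 0; heap: [0-11 ALLOC][12-34 FREE]
Op 4: b = malloc(11) -> b = 12; heap: [0-11 ALLOC][12-22 ALLOC][23-34 FREE]
Op 5: a = realloc(a, 16) -> NULL (a unchanged); heap: [0-11 ALLOC][12-22 ALLOC][23-34 FREE]
free(b): b = 12 -> block [12-22 ALLOC]; mark free, coalesce with adjacent free neighbors -> [0-11 ALLOC][12-34 FREE]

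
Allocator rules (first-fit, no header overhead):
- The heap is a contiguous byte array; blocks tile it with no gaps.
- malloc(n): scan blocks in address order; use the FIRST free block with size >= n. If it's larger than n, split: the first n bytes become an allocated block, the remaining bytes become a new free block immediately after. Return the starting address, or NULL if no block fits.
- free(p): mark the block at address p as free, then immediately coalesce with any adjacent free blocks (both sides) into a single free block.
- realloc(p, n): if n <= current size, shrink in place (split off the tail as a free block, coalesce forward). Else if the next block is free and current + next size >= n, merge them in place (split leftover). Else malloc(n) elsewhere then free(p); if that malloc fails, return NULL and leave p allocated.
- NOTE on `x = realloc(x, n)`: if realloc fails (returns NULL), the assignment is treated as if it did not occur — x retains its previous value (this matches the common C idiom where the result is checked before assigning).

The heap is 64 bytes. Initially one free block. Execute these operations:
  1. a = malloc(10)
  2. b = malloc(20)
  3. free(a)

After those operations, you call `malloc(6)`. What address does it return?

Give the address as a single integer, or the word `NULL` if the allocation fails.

Answer: 0

Derivation:
Op 1: a = malloc(10) -> a = 0; heap: [0-9 ALLOC][10-63 FREE]
Op 2: b = malloc(20) -> b = 10; heap: [0-9 ALLOC][10-29 ALLOC][30-63 FREE]
Op 3: free(a) -> (freed a); heap: [0-9 FREE][10-29 ALLOC][30-63 FREE]
malloc(6): first-fit scan over [0-9 FREE][10-29 ALLOC][30-63 FREE] -> 0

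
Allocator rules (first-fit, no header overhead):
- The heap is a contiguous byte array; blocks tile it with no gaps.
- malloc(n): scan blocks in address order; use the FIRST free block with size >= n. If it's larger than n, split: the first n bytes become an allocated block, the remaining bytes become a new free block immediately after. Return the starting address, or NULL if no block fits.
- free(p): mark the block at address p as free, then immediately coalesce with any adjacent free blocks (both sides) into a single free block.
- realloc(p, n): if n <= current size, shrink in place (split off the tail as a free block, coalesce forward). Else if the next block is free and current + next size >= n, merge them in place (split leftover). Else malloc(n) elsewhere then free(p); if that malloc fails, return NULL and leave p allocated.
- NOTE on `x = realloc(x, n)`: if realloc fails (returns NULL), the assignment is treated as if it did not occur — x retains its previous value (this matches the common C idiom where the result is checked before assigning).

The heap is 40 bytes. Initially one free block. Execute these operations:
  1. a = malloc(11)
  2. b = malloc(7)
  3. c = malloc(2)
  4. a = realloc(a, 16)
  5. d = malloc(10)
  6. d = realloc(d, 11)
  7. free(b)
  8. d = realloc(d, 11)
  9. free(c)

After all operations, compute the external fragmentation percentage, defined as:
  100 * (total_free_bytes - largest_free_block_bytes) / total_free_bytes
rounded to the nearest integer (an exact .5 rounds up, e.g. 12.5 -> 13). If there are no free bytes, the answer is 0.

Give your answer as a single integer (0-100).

Answer: 31

Derivation:
Op 1: a = malloc(11) -> a = 0; heap: [0-10 ALLOC][11-39 FREE]
Op 2: b = malloc(7) -> b = 11; heap: [0-10 ALLOC][11-17 ALLOC][18-39 FREE]
Op 3: c = malloc(2) -> c = 18; heap: [0-10 ALLOC][11-17 ALLOC][18-19 ALLOC][20-39 FREE]
Op 4: a = realloc(a, 16) -> a = 20; heap: [0-10 FREE][11-17 ALLOC][18-19 ALLOC][20-35 ALLOC][36-39 FREE]
Op 5: d = malloc(10) -> d = 0; heap: [0-9 ALLOC][10-10 FREE][11-17 ALLOC][18-19 ALLOC][20-35 ALLOC][36-39 FREE]
Op 6: d = realloc(d, 11) -> d = 0; heap: [0-10 ALLOC][11-17 ALLOC][18-19 ALLOC][20-35 ALLOC][36-39 FREE]
Op 7: free(b) -> (freed b); heap: [0-10 ALLOC][11-17 FREE][18-19 ALLOC][20-35 ALLOC][36-39 FREE]
Op 8: d = realloc(d, 11) -> d = 0; heap: [0-10 ALLOC][11-17 FREE][18-19 ALLOC][20-35 ALLOC][36-39 FREE]
Op 9: free(c) -> (freed c); heap: [0-10 ALLOC][11-19 FREE][20-35 ALLOC][36-39 FREE]
Free blocks: [9 4] total_free=13 largest=9 -> 100*(13-9)/13 = 400/13 ≈ 30.769 -> rounds to 31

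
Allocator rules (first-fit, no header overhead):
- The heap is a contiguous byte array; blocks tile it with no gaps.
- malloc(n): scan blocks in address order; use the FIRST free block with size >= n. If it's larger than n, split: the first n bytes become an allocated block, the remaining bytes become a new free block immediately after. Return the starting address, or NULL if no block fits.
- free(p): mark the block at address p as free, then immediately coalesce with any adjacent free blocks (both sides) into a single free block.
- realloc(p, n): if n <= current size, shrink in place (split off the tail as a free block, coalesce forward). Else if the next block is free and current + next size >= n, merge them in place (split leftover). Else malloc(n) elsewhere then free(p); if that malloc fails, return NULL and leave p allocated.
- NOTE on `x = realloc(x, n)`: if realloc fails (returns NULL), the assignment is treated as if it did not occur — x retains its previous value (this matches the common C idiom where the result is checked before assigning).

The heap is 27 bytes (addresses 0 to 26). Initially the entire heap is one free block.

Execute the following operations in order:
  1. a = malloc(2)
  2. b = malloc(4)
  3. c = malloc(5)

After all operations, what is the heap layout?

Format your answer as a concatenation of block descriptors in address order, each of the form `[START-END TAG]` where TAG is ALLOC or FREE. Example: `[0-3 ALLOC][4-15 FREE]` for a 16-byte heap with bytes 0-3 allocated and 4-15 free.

Answer: [0-1 ALLOC][2-5 ALLOC][6-10 ALLOC][11-26 FREE]

Derivation:
Op 1: a = malloc(2) -> a = 0; heap: [0-1 ALLOC][2-26 FREE]
Op 2: b = malloc(4) -> b = 2; heap: [0-1 ALLOC][2-5 ALLOC][6-26 FREE]
Op 3: c = malloc(5) -> c = 6; heap: [0-1 ALLOC][2-5 ALLOC][6-10 ALLOC][11-26 FREE]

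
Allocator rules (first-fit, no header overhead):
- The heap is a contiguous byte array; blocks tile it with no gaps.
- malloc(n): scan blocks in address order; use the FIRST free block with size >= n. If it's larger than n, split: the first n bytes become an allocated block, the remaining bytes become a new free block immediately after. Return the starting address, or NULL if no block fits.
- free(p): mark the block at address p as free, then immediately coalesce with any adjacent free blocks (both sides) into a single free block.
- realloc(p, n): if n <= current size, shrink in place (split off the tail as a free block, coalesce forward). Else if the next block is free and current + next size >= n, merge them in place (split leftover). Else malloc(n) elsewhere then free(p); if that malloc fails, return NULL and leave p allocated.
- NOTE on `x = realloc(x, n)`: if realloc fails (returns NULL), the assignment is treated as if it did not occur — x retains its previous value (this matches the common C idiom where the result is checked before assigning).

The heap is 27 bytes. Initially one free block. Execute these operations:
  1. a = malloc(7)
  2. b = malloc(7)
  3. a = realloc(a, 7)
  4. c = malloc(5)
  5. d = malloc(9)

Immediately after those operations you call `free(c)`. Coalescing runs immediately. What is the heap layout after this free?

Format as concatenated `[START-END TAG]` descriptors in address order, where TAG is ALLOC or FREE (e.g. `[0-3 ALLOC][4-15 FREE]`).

Op 1: a = malloc(7) -> a = 0; heap: [0-6 ALLOC][7-26 FREE]
Op 2: b = malloc(7) -> b = 7; heap: [0-6 ALLOC][7-13 ALLOC][14-26 FREE]
Op 3: a = realloc(a, 7) -> a = 0; heap: [0-6 ALLOC][7-13 ALLOC][14-26 FREE]
Op 4: c = malloc(5) -> c = 14; heap: [0-6 ALLOC][7-13 ALLOC][14-18 ALLOC][19-26 FREE]
Op 5: d = malloc(9) -> d = NULL; heap: [0-6 ALLOC][7-13 ALLOC][14-18 ALLOC][19-26 FREE]
free(c): c = 14 -> block [14-18 ALLOC]; mark free, coalesce with adjacent free neighbors -> [0-6 ALLOC][7-13 ALLOC][14-26 FREE]

Answer: [0-6 ALLOC][7-13 ALLOC][14-26 FREE]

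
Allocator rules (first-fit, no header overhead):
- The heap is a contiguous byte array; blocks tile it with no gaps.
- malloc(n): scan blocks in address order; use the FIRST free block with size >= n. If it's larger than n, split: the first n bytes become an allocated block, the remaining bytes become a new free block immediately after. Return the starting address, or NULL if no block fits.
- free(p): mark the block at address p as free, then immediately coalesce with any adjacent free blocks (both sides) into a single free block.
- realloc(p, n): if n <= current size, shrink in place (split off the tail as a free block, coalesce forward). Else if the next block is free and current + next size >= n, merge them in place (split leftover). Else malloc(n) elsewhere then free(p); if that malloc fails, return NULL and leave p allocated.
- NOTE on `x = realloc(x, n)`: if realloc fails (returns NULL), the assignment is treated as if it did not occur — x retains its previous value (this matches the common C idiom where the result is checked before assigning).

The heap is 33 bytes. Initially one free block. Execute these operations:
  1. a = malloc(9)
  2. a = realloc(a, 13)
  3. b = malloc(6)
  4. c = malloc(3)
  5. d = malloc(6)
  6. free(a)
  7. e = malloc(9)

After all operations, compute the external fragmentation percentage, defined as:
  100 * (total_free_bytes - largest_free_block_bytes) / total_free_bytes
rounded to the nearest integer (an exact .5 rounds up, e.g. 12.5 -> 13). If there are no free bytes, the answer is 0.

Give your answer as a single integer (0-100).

Op 1: a = malloc(9) -> a = 0; heap: [0-8 ALLOC][9-32 FREE]
Op 2: a = realloc(a, 13) -> a = 0; heap: [0-12 ALLOC][13-32 FREE]
Op 3: b = malloc(6) -> b = 13; heap: [0-12 ALLOC][13-18 ALLOC][19-32 FREE]
Op 4: c = malloc(3) -> c = 19; heap: [0-12 ALLOC][13-18 ALLOC][19-21 ALLOC][22-32 FREE]
Op 5: d = malloc(6) -> d = 22; heap: [0-12 ALLOC][13-18 ALLOC][19-21 ALLOC][22-27 ALLOC][28-32 FREE]
Op 6: free(a) -> (freed a); heap: [0-12 FREE][13-18 ALLOC][19-21 ALLOC][22-27 ALLOC][28-32 FREE]
Op 7: e = malloc(9) -> e = 0; heap: [0-8 ALLOC][9-12 FREE][13-18 ALLOC][19-21 ALLOC][22-27 ALLOC][28-32 FREE]
Free blocks: [4 5] total_free=9 largest=5 -> 100*(9-5)/9 = 400/9 ≈ 44.444 -> rounds to 44

Answer: 44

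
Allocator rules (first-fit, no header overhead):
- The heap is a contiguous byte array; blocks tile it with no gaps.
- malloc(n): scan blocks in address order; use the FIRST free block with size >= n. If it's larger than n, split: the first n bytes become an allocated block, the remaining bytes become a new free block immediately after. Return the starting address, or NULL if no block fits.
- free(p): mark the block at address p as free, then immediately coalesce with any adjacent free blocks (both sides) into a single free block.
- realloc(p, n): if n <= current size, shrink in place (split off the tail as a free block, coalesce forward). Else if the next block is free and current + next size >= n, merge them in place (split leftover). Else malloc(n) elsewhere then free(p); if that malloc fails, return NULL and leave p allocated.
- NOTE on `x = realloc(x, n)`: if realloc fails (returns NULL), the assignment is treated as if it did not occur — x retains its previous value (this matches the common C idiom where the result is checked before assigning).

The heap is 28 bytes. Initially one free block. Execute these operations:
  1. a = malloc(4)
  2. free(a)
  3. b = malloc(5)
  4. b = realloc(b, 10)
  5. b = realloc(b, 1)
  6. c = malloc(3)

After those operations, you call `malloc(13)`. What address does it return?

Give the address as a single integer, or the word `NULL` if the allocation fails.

Op 1: a = malloc(4) -> a = 0; heap: [0-3 ALLOC][4-27 FREE]
Op 2: free(a) -> (freed a); heap: [0-27 FREE]
Op 3: b = malloc(5) -> b = 0; heap: [0-4 ALLOC][5-27 FREE]
Op 4: b = realloc(b, 10) -> b = 0; heap: [0-9 ALLOC][10-27 FREE]
Op 5: b = realloc(b, 1) -> b = 0; heap: [0-0 ALLOC][1-27 FREE]
Op 6: c = malloc(3) -> c = 1; heap: [0-0 ALLOC][1-3 ALLOC][4-27 FREE]
malloc(13): first-fit scan over [0-0 ALLOC][1-3 ALLOC][4-27 FREE] -> 4

Answer: 4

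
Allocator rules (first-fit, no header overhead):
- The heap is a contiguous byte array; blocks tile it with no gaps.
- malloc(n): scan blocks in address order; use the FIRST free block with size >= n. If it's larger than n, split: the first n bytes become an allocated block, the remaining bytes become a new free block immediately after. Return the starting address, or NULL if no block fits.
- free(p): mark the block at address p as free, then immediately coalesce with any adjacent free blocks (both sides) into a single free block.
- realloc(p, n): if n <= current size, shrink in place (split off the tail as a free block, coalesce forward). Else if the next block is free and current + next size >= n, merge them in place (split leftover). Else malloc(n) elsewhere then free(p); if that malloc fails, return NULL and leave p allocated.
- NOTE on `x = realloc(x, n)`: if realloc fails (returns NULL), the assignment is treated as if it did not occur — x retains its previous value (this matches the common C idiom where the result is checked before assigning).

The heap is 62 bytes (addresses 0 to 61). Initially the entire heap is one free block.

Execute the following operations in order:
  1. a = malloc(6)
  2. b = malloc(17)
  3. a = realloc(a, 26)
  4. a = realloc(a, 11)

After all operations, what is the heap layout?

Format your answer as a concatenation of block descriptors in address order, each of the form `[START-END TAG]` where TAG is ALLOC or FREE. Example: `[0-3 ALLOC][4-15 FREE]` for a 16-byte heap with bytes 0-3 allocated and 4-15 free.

Answer: [0-5 FREE][6-22 ALLOC][23-33 ALLOC][34-61 FREE]

Derivation:
Op 1: a = malloc(6) -> a = 0; heap: [0-5 ALLOC][6-61 FREE]
Op 2: b = malloc(17) -> b = 6; heap: [0-5 ALLOC][6-22 ALLOC][23-61 FREE]
Op 3: a = realloc(a, 26) -> a = 23; heap: [0-5 FREE][6-22 ALLOC][23-48 ALLOC][49-61 FREE]
Op 4: a = realloc(a, 11) -> a = 23; heap: [0-5 FREE][6-22 ALLOC][23-33 ALLOC][34-61 FREE]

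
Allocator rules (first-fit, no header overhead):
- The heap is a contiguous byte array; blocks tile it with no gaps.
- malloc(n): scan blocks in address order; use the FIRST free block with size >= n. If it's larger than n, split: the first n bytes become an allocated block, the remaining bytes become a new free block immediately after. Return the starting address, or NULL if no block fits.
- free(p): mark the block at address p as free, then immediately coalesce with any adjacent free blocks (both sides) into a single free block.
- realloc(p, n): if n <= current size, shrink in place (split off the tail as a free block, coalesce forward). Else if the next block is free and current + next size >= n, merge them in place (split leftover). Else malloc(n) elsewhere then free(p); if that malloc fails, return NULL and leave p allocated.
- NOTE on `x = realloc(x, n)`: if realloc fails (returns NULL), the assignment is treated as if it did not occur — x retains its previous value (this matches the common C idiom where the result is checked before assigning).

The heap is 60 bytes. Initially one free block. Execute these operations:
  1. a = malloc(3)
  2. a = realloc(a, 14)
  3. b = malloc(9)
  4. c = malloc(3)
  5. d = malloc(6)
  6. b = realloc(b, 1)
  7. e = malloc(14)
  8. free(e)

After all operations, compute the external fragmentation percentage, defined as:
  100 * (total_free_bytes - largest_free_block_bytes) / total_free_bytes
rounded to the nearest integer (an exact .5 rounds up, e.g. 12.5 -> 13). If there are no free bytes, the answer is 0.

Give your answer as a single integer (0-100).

Op 1: a = malloc(3) -> a = 0; heap: [0-2 ALLOC][3-59 FREE]
Op 2: a = realloc(a, 14) -> a = 0; heap: [0-13 ALLOC][14-59 FREE]
Op 3: b = malloc(9) -> b = 14; heap: [0-13 ALLOC][14-22 ALLOC][23-59 FREE]
Op 4: c = malloc(3) -> c = 23; heap: [0-13 ALLOC][14-22 ALLOC][23-25 ALLOC][26-59 FREE]
Op 5: d = malloc(6) -> d = 26; heap: [0-13 ALLOC][14-22 ALLOC][23-25 ALLOC][26-31 ALLOC][32-59 FREE]
Op 6: b = realloc(b, 1) -> b = 14; heap: [0-13 ALLOC][14-14 ALLOC][15-22 FREE][23-25 ALLOC][26-31 ALLOC][32-59 FREE]
Op 7: e = malloc(14) -> e = 32; heap: [0-13 ALLOC][14-14 ALLOC][15-22 FREE][23-25 ALLOC][26-31 ALLOC][32-45 ALLOC][46-59 FREE]
Op 8: free(e) -> (freed e); heap: [0-13 ALLOC][14-14 ALLOC][15-22 FREE][23-25 ALLOC][26-31 ALLOC][32-59 FREE]
Free blocks: [8 28] total_free=36 largest=28 -> 100*(36-28)/36 = 800/36 ≈ 22.222 -> rounds to 22

Answer: 22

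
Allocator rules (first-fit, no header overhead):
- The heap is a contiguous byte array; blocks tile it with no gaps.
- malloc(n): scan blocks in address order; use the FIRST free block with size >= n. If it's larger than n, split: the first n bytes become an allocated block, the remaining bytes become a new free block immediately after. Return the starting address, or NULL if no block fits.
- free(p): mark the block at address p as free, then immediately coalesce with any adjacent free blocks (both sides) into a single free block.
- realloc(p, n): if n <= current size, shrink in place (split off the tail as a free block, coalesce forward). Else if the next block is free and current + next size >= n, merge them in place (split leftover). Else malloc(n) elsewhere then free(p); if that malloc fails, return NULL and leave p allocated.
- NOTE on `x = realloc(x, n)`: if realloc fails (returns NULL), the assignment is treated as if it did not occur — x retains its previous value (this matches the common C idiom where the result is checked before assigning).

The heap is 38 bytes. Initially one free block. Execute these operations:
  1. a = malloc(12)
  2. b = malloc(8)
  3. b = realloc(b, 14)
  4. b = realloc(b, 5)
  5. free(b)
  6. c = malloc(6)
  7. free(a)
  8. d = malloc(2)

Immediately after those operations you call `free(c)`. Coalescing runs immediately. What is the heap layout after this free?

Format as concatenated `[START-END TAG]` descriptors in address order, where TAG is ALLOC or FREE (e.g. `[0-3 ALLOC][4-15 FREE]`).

Op 1: a = malloc(12) -> a = 0; heap: [0-11 ALLOC][12-37 FREE]
Op 2: b = malloc(8) -> b = 12; heap: [0-11 ALLOC][12-19 ALLOC][20-37 FREE]
Op 3: b = realloc(b, 14) -> b = 12; heap: [0-11 ALLOC][12-25 ALLOC][26-37 FREE]
Op 4: b = realloc(b, 5) -> b = 12; heap: [0-11 ALLOC][12-16 ALLOC][17-37 FREE]
Op 5: free(b) -> (freed b); heap: [0-11 ALLOC][12-37 FREE]
Op 6: c = malloc(6) -> c = 12; heap: [0-11 ALLOC][12-17 ALLOC][18-37 FREE]
Op 7: free(a) -> (freed a); heap: [0-11 FREE][12-17 ALLOC][18-37 FREE]
Op 8: d = malloc(2) -> d = 0; heap: [0-1 ALLOC][2-11 FREE][12-17 ALLOC][18-37 FREE]
free(c): c = 12 -> block [12-17 ALLOC]; mark free, coalesce with adjacent free neighbors -> [0-1 ALLOC][2-37 FREE]

Answer: [0-1 ALLOC][2-37 FREE]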